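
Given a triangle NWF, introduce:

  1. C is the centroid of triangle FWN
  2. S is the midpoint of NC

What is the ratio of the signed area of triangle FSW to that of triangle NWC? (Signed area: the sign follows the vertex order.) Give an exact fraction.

Choose coordinates N = (0, 0), W = (1, 0), F = (0, 1).
1. C is the centroid of triangle FWN ⇒ C = (1/3, 1/3)
2. S is the midpoint of NC ⇒ S = (1/6, 1/6)
2·[FSW] = 2/3, 2·[NWC] = 1/3
[FSW]:[NWC] = 2/3:1/3 = 2

[FSW]:[NWC] = 2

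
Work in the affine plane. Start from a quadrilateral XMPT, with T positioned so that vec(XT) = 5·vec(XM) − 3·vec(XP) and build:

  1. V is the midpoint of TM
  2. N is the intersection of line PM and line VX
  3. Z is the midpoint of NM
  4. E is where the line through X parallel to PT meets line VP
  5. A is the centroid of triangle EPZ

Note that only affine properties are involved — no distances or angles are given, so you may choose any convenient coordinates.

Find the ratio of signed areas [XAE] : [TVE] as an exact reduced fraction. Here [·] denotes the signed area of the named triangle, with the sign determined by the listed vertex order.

[XAE]:[TVE] = -34/9

Set X = (0, 0), M = (1, 0), P = (0, 1), T = (5, -3); any affine frame gives the same invariant.
1. V is the midpoint of TM ⇒ V = (3, -3/2)
2. N is the intersection of line PM and line VX ⇒ N = (2, -1)
3. Z is the midpoint of NM ⇒ Z = (3/2, -1/2)
4. E is where the line through X parallel to PT meets line VP ⇒ E = (30, -24)
5. A is the centroid of triangle EPZ ⇒ A = (21/2, -47/6)
2·[XAE] = -17, 2·[TVE] = 9/2
[XAE]:[TVE] = -17:9/2 = -34/9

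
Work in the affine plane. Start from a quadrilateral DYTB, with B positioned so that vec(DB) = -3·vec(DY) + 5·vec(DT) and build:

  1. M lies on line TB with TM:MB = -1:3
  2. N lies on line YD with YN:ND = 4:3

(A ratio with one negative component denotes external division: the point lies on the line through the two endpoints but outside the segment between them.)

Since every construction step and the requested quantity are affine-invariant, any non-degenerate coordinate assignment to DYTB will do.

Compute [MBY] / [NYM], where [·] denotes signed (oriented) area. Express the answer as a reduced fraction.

Choose coordinates D = (0, 0), Y = (1, 0), T = (0, 1), B = (-3, 5).
1. M lies on line TB with TM:MB = -1:3 ⇒ M = (3/2, -1)
2. N lies on line YD with YN:ND = 4:3 ⇒ N = (3/7, 0)
2·[MBY] = -3/2, 2·[NYM] = -4/7
[MBY]:[NYM] = -3/2:-4/7 = 21/8

[MBY]:[NYM] = 21/8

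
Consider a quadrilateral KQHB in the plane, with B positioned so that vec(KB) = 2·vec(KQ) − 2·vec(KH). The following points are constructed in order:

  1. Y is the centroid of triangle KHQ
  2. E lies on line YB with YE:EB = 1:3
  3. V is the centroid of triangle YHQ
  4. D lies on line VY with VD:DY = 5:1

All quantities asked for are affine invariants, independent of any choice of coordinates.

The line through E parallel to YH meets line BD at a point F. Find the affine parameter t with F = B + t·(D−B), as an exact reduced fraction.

t = 27/34

Choose coordinates K = (0, 0), Q = (1, 0), H = (0, 1), B = (2, -2).
1. Y is the centroid of triangle KHQ ⇒ Y = (1/3, 1/3)
2. E lies on line YB with YE:EB = 1:3 ⇒ E = (3/4, -1/4)
3. V is the centroid of triangle YHQ ⇒ V = (4/9, 4/9)
4. D lies on line VY with VD:DY = 5:1 ⇒ D = (19/54, 19/54)
through E parallel to YH: direction (-1/3, 2/3); meets BD at F = (47/68, -9/68)
F = B + t·(D−B) with t = 27/34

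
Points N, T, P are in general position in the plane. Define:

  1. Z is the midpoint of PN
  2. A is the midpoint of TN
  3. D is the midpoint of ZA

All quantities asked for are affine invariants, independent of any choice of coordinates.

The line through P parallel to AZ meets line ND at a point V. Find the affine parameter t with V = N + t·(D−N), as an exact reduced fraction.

Assign N = (0, 0), T = (1, 0), P = (0, 1) — the answer is frame-independent, so this choice is without loss of generality.
1. Z is the midpoint of PN ⇒ Z = (0, 1/2)
2. A is the midpoint of TN ⇒ A = (1/2, 0)
3. D is the midpoint of ZA ⇒ D = (1/4, 1/4)
through P parallel to AZ: direction (-1/2, 1/2); meets ND at V = (1/2, 1/2)
V = N + t·(D−N) with t = 2

t = 2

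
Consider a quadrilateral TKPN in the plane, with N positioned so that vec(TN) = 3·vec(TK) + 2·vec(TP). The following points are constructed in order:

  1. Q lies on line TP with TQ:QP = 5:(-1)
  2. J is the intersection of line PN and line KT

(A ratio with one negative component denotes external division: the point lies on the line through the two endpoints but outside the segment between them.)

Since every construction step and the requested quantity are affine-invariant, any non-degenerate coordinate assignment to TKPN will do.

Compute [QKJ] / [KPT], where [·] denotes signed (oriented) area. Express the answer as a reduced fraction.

Assign T = (0, 0), K = (1, 0), P = (0, 1), N = (3, 2) — the answer is frame-independent, so this choice is without loss of generality.
1. Q lies on line TP with TQ:QP = 5:(-1) ⇒ Q = (0, 5/4)
2. J is the intersection of line PN and line KT ⇒ J = (-3, 0)
2·[QKJ] = -5, 2·[KPT] = 1
[QKJ]:[KPT] = -5:1 = -5

[QKJ]:[KPT] = -5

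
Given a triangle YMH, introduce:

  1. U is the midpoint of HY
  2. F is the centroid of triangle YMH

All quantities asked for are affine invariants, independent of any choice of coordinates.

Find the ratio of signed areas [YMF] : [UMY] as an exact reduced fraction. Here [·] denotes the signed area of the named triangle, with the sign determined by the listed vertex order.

[YMF]:[UMY] = -2/3

Work in coordinates with Y = (0, 0), M = (1, 0), H = (0, 1).
1. U is the midpoint of HY ⇒ U = (0, 1/2)
2. F is the centroid of triangle YMH ⇒ F = (1/3, 1/3)
2·[YMF] = 1/3, 2·[UMY] = -1/2
[YMF]:[UMY] = 1/3:-1/2 = -2/3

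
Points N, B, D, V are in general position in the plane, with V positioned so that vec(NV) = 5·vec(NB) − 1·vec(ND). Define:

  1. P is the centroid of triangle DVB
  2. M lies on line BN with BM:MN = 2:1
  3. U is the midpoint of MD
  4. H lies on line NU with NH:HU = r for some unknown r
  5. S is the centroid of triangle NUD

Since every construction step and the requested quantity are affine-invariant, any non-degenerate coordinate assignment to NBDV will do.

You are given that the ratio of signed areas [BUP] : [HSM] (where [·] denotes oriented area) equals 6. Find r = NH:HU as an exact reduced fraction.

Choose coordinates N = (0, 0), B = (1, 0), D = (0, 1), V = (5, -1).
1. P is the centroid of triangle DVB ⇒ P = (2, 0)
2. M lies on line BN with BM:MN = 2:1 ⇒ M = (1/3, 0)
3. U is the midpoint of MD ⇒ U = (1/6, 1/2)
4. With NH:HU = r, write λ = r/(r+1) so H = N + λ·(U−N); H is affine-linear in λ
5. S is the centroid of triangle NUD ⇒ S = (1/18, 1/2)
Every point depending on H is an affine combination of H and λ-independent points, so each such coordinate is linear in λ; the λ² term in each signed area is a multiple of (U−N)×(U−N) = 0, so 2·[BUP] and 2·[HSM] are each linear in λ. Evaluating at λ=0 and λ=1:
  2·[BUP] = -1/2,   2·[HSM] = 2/9·λ − 1/6
So [BUP]:[HSM] = (-1/2) / (2/9·λ − 1/6). Setting this equal to 6:
  -1/2 = 6·(2/9·λ − 1/6)  ⇒  λ = 3/8
Then r = λ/(1−λ) = (3/8)/(5/8) = 3/5. Check: with r = 3/5, H = (1/16, 3/16) and [BUP]:[HSM] = 6 as required.

r = 3/5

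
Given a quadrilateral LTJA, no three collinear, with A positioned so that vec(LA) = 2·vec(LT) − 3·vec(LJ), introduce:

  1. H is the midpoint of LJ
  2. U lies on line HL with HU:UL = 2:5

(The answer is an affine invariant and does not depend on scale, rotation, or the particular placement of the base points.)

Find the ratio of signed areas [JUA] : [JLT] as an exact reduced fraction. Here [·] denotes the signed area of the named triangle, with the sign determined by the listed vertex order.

Work in coordinates with L = (0, 0), T = (1, 0), J = (0, 1), A = (2, -3).
1. H is the midpoint of LJ ⇒ H = (0, 1/2)
2. U lies on line HL with HU:UL = 2:5 ⇒ U = (0, 5/14)
2·[JUA] = 9/7, 2·[JLT] = 1
[JUA]:[JLT] = 9/7:1 = 9/7

[JUA]:[JLT] = 9/7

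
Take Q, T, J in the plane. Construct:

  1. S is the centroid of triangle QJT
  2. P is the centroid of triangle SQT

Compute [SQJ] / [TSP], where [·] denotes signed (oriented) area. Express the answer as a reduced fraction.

[SQJ]:[TSP] = -3

Choose coordinates Q = (0, 0), T = (1, 0), J = (0, 1).
1. S is the centroid of triangle QJT ⇒ S = (1/3, 1/3)
2. P is the centroid of triangle SQT ⇒ P = (4/9, 1/9)
2·[SQJ] = -1/3, 2·[TSP] = 1/9
[SQJ]:[TSP] = -1/3:1/9 = -3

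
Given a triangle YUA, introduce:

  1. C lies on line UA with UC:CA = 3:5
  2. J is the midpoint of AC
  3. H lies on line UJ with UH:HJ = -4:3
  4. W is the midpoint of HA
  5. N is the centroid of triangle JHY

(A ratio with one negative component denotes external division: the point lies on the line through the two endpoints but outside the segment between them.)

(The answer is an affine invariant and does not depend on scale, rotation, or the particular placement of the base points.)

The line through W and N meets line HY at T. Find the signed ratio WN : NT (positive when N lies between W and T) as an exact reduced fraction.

Choose coordinates Y = (0, 0), U = (1, 0), A = (0, 1).
1. C lies on line UA with UC:CA = 3:5 ⇒ C = (5/8, 3/8)
2. J is the midpoint of AC ⇒ J = (5/16, 11/16)
3. H lies on line UJ with UH:HJ = -4:3 ⇒ H = (-7/4, 11/4)
4. W is the midpoint of HA ⇒ W = (-7/8, 15/8)
5. N is the centroid of triangle JHY ⇒ N = (-23/48, 55/48)
line WN meets HY at T = (35/36, -55/36)
N = W + t·(T−W) with t = 3/14, so WN:NT = 3/14:11/14

WN:NT = 3/11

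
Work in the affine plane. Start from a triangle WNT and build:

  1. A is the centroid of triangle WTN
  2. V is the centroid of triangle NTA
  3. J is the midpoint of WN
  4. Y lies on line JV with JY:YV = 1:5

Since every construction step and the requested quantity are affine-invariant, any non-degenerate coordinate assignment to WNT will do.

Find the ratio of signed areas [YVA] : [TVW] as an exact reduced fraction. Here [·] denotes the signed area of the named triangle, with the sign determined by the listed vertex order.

Assign W = (0, 0), N = (1, 0), T = (0, 1) — the answer is frame-independent, so this choice is without loss of generality.
1. A is the centroid of triangle WTN ⇒ A = (1/3, 1/3)
2. V is the centroid of triangle NTA ⇒ V = (4/9, 4/9)
3. J is the midpoint of WN ⇒ J = (1/2, 0)
4. Y lies on line JV with JY:YV = 1:5 ⇒ Y = (53/108, 2/27)
2·[YVA] = 5/108, 2·[TVW] = -4/9
[YVA]:[TVW] = 5/108:-4/9 = -5/48

[YVA]:[TVW] = -5/48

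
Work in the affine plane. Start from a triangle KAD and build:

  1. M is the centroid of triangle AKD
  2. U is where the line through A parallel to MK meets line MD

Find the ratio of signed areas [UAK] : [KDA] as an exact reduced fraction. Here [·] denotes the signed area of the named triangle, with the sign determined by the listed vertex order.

Assign K = (0, 0), A = (1, 0), D = (0, 1) — the answer is frame-independent, so this choice is without loss of generality.
1. M is the centroid of triangle AKD ⇒ M = (1/3, 1/3)
2. U is where the line through A parallel to MK meets line MD ⇒ U = (2/3, -1/3)
2·[UAK] = 1/3, 2·[KDA] = -1
[UAK]:[KDA] = 1/3:-1 = -1/3

[UAK]:[KDA] = -1/3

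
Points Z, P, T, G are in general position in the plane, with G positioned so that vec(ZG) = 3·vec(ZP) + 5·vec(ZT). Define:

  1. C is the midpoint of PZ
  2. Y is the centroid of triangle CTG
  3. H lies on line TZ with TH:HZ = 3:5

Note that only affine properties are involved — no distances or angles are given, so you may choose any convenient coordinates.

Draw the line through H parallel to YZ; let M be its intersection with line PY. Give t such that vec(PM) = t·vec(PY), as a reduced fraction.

t = 131/96

Assign Z = (0, 0), P = (1, 0), T = (0, 1), G = (3, 5) — the answer is frame-independent, so this choice is without loss of generality.
1. C is the midpoint of PZ ⇒ C = (1/2, 0)
2. Y is the centroid of triangle CTG ⇒ Y = (7/6, 2)
3. H lies on line TZ with TH:HZ = 3:5 ⇒ H = (0, 5/8)
through H parallel to YZ: direction (-7/6, -2); meets PY at M = (707/576, 131/48)
M = P + t·(Y−P) with t = 131/96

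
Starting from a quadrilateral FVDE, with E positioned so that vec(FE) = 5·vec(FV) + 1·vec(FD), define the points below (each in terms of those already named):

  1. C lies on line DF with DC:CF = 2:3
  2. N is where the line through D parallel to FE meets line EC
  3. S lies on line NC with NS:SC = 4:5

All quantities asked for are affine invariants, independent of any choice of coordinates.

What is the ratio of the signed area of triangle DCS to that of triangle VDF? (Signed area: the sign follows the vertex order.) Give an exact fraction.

Work in coordinates with F = (0, 0), V = (1, 0), D = (0, 1), E = (5, 1).
1. C lies on line DF with DC:CF = 2:3 ⇒ C = (0, 3/5)
2. N is where the line through D parallel to FE meets line EC ⇒ N = (-10/3, 1/3)
3. S lies on line NC with NS:SC = 4:5 ⇒ S = (-50/27, 61/135)
2·[DCS] = -20/27, 2·[VDF] = 1
[DCS]:[VDF] = -20/27:1 = -20/27

[DCS]:[VDF] = -20/27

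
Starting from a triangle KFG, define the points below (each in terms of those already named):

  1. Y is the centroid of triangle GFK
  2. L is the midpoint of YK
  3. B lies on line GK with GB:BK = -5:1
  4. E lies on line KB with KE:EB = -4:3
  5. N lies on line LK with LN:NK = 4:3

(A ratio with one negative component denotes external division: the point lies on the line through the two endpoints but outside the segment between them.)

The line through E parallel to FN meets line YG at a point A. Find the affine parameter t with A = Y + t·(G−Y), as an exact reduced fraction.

t = -53/25

Work in coordinates with K = (0, 0), F = (1, 0), G = (0, 1).
1. Y is the centroid of triangle GFK ⇒ Y = (1/3, 1/3)
2. L is the midpoint of YK ⇒ L = (1/6, 1/6)
3. B lies on line GK with GB:BK = -5:1 ⇒ B = (0, -1/4)
4. E lies on line KB with KE:EB = -4:3 ⇒ E = (0, -1)
5. N lies on line LK with LN:NK = 4:3 ⇒ N = (1/14, 1/14)
through E parallel to FN: direction (-13/14, 1/14); meets YG at A = (26/25, -27/25)
A = Y + t·(G−Y) with t = -53/25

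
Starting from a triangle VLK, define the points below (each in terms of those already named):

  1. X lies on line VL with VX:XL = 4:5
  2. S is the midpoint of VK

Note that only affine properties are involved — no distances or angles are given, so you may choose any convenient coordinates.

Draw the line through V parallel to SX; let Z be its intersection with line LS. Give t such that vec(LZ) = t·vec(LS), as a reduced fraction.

t = 9/5

Set V = (0, 0), L = (1, 0), K = (0, 1); any affine frame gives the same invariant.
1. X lies on line VL with VX:XL = 4:5 ⇒ X = (4/9, 0)
2. S is the midpoint of VK ⇒ S = (0, 1/2)
through V parallel to SX: direction (4/9, -1/2); meets LS at Z = (-4/5, 9/10)
Z = L + t·(S−L) with t = 9/5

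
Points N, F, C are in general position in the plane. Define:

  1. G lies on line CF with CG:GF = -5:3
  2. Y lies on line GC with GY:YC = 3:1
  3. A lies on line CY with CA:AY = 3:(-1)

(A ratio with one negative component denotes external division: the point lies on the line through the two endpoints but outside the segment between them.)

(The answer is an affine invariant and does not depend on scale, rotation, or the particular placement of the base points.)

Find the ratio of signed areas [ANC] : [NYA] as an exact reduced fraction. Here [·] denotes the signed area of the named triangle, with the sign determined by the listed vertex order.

Work in coordinates with N = (0, 0), F = (1, 0), C = (0, 1).
1. G lies on line CF with CG:GF = -5:3 ⇒ G = (5/2, -3/2)
2. Y lies on line GC with GY:YC = 3:1 ⇒ Y = (5/8, 3/8)
3. A lies on line CY with CA:AY = 3:(-1) ⇒ A = (15/16, 1/16)
2·[ANC] = -15/16, 2·[NYA] = -5/16
[ANC]:[NYA] = -15/16:-5/16 = 3

[ANC]:[NYA] = 3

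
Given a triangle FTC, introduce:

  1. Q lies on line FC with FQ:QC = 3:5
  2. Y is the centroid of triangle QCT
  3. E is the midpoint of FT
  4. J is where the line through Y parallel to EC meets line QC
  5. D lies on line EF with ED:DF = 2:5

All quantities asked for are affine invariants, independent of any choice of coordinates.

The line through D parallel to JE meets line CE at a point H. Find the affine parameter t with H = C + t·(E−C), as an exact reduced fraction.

Set F = (0, 0), T = (1, 0), C = (0, 1); any affine frame gives the same invariant.
1. Q lies on line FC with FQ:QC = 3:5 ⇒ Q = (0, 3/8)
2. Y is the centroid of triangle QCT ⇒ Y = (1/3, 11/24)
3. E is the midpoint of FT ⇒ E = (1/2, 0)
4. J is where the line through Y parallel to EC meets line QC ⇒ J = (0, 9/8)
5. D lies on line EF with ED:DF = 2:5 ⇒ D = (5/14, 0)
through D parallel to JE: direction (1/2, -9/8); meets CE at H = (-11/14, 18/7)
H = C + t·(E−C) with t = -11/7

t = -11/7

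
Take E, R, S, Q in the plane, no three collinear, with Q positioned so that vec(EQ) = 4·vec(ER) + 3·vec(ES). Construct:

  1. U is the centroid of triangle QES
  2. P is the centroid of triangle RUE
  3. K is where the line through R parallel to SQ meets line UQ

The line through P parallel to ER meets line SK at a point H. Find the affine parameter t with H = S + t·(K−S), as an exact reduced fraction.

t = 10/99

Work in coordinates with E = (0, 0), R = (1, 0), S = (0, 1), Q = (4, 3).
1. U is the centroid of triangle QES ⇒ U = (4/3, 4/3)
2. P is the centroid of triangle RUE ⇒ P = (7/9, 4/9)
3. K is where the line through R parallel to SQ meets line UQ ⇒ K = (-8, -9/2)
through P parallel to ER: direction (1, 0); meets SK at H = (-80/99, 4/9)
H = S + t·(K−S) with t = 10/99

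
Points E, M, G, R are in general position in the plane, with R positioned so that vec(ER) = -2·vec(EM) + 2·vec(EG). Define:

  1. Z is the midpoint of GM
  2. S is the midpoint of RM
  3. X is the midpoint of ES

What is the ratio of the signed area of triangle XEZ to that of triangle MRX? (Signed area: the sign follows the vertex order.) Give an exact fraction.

[XEZ]:[MRX] = 3/8

Work in coordinates with E = (0, 0), M = (1, 0), G = (0, 1), R = (-2, 2).
1. Z is the midpoint of GM ⇒ Z = (1/2, 1/2)
2. S is the midpoint of RM ⇒ S = (-1/2, 1)
3. X is the midpoint of ES ⇒ X = (-1/4, 1/2)
2·[XEZ] = 3/8, 2·[MRX] = 1
[XEZ]:[MRX] = 3/8:1 = 3/8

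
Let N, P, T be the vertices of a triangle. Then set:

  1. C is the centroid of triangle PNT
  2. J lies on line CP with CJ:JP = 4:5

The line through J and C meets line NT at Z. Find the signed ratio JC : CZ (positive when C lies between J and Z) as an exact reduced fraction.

Set N = (0, 0), P = (1, 0), T = (0, 1); any affine frame gives the same invariant.
1. C is the centroid of triangle PNT ⇒ C = (1/3, 1/3)
2. J lies on line CP with CJ:JP = 4:5 ⇒ J = (17/27, 5/27)
line JC meets NT at Z = (0, 1/2)
C = J + t·(Z−J) with t = 8/17, so JC:CZ = 8/17:9/17

JC:CZ = 8/9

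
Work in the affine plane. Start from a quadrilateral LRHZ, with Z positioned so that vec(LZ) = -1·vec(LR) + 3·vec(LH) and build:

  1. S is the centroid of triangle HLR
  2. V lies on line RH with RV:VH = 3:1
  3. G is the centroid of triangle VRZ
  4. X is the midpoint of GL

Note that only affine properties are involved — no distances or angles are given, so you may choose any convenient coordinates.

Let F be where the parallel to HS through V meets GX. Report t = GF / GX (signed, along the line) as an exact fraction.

Choose coordinates L = (0, 0), R = (1, 0), H = (0, 1), Z = (-1, 3).
1. S is the centroid of triangle HLR ⇒ S = (1/3, 1/3)
2. V lies on line RH with RV:VH = 3:1 ⇒ V = (1/4, 3/4)
3. G is the centroid of triangle VRZ ⇒ G = (1/12, 5/4)
4. X is the midpoint of GL ⇒ X = (1/24, 5/8)
through V parallel to HS: direction (1/3, -2/3); meets GX at F = (5/68, 75/68)
F = G + t·(X−G) with t = 4/17

t = 4/17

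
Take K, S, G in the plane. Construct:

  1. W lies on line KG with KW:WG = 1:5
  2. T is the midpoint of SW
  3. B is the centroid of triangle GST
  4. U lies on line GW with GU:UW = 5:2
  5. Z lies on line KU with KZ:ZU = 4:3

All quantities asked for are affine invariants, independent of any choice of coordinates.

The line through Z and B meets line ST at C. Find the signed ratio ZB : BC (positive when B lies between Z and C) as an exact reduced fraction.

Assign K = (0, 0), S = (1, 0), G = (0, 1) — the answer is frame-independent, so this choice is without loss of generality.
1. W lies on line KG with KW:WG = 1:5 ⇒ W = (0, 1/6)
2. T is the midpoint of SW ⇒ T = (1/2, 1/12)
3. B is the centroid of triangle GST ⇒ B = (1/2, 13/36)
4. U lies on line GW with GU:UW = 5:2 ⇒ U = (0, 17/42)
5. Z lies on line KU with KZ:ZU = 4:3 ⇒ Z = (0, 34/147)
line ZB meets ST at C = (-57/376, 433/2256)
B = Z + t·(C−Z) with t = -188/57, so ZB:BC = -188/57:245/57

ZB:BC = -188/245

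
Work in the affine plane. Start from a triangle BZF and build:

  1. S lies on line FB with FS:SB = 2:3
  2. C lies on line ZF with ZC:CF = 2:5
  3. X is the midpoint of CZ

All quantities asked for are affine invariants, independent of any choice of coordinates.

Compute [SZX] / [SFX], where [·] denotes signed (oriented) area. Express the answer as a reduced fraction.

[SZX]:[SFX] = -1/6

Work in coordinates with B = (0, 0), Z = (1, 0), F = (0, 1).
1. S lies on line FB with FS:SB = 2:3 ⇒ S = (0, 3/5)
2. C lies on line ZF with ZC:CF = 2:5 ⇒ C = (5/7, 2/7)
3. X is the midpoint of CZ ⇒ X = (6/7, 1/7)
2·[SZX] = 2/35, 2·[SFX] = -12/35
[SZX]:[SFX] = 2/35:-12/35 = -1/6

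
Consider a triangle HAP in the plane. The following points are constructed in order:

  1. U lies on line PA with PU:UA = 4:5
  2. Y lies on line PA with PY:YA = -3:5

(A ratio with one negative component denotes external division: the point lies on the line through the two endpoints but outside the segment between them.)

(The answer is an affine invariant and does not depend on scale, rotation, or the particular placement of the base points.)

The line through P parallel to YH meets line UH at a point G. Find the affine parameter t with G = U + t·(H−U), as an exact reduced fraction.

Assign H = (0, 0), A = (1, 0), P = (0, 1) — the answer is frame-independent, so this choice is without loss of generality.
1. U lies on line PA with PU:UA = 4:5 ⇒ U = (4/9, 5/9)
2. Y lies on line PA with PY:YA = -3:5 ⇒ Y = (-3/2, 5/2)
through P parallel to YH: direction (3/2, -5/2); meets UH at G = (12/35, 3/7)
G = U + t·(H−U) with t = 8/35

t = 8/35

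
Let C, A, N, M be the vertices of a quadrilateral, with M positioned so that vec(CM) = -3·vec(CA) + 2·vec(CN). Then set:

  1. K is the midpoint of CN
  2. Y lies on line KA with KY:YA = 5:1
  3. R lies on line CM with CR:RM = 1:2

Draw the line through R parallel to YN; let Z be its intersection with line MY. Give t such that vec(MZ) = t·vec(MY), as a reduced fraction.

Set C = (0, 0), A = (1, 0), N = (0, 1), M = (-3, 2); any affine frame gives the same invariant.
1. K is the midpoint of CN ⇒ K = (0, 1/2)
2. Y lies on line KA with KY:YA = 5:1 ⇒ Y = (5/6, 1/12)
3. R lies on line CM with CR:RM = 1:2 ⇒ R = (-1, 2/3)
through R parallel to YN: direction (-5/6, 11/12); meets MY at Z = (-14/9, 23/18)
Z = M + t·(Y−M) with t = 26/69

t = 26/69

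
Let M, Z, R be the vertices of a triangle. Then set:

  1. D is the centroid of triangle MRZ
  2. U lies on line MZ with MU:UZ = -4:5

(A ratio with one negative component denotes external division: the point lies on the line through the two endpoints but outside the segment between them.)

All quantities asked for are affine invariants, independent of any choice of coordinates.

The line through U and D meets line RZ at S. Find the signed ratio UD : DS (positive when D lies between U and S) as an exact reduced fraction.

Set M = (0, 0), Z = (1, 0), R = (0, 1); any affine frame gives the same invariant.
1. D is the centroid of triangle MRZ ⇒ D = (1/3, 1/3)
2. U lies on line MZ with MU:UZ = -4:5 ⇒ U = (-4, 0)
line UD meets RZ at S = (9/14, 5/14)
D = U + t·(S−U) with t = 14/15, so UD:DS = 14/15:1/15

UD:DS = 14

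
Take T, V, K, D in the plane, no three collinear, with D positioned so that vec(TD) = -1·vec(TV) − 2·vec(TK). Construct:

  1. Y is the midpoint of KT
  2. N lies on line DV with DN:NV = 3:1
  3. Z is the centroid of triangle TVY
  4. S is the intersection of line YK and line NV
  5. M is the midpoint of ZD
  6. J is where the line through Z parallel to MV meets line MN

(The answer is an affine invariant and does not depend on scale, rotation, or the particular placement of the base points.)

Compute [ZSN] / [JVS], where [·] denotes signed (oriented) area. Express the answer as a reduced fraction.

Choose coordinates T = (0, 0), V = (1, 0), K = (0, 1), D = (-1, -2).
1. Y is the midpoint of KT ⇒ Y = (0, 1/2)
2. N lies on line DV with DN:NV = 3:1 ⇒ N = (1/2, -1/2)
3. Z is the centroid of triangle TVY ⇒ Z = (1/3, 1/6)
4. S is the intersection of line YK and line NV ⇒ S = (0, -1)
5. M is the midpoint of ZD ⇒ M = (-1/3, -11/12)
6. J is where the line through Z parallel to MV meets line MN ⇒ J = (-11/3, -31/12)
2·[ZSN] = 5/12, 2·[JVS] = -25/12
[ZSN]:[JVS] = 5/12:-25/12 = -1/5

[ZSN]:[JVS] = -1/5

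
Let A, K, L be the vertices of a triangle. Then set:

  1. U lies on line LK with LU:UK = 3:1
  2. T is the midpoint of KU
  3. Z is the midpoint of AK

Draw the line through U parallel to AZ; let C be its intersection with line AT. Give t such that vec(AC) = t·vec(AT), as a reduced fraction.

t = 2

Work in coordinates with A = (0, 0), K = (1, 0), L = (0, 1).
1. U lies on line LK with LU:UK = 3:1 ⇒ U = (3/4, 1/4)
2. T is the midpoint of KU ⇒ T = (7/8, 1/8)
3. Z is the midpoint of AK ⇒ Z = (1/2, 0)
through U parallel to AZ: direction (1/2, 0); meets AT at C = (7/4, 1/4)
C = A + t·(T−A) with t = 2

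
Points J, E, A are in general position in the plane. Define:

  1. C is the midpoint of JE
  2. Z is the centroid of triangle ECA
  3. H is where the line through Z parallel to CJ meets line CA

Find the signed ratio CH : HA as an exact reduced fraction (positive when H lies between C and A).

Assign J = (0, 0), E = (1, 0), A = (0, 1) — the answer is frame-independent, so this choice is without loss of generality.
1. C is the midpoint of JE ⇒ C = (1/2, 0)
2. Z is the centroid of triangle ECA ⇒ Z = (1/2, 1/3)
3. H is where the line through Z parallel to CJ meets line CA ⇒ H = (1/3, 1/3)
H = C + t·(A−C) with t = 1/3, so CH:HA = t:(1−t) = 1/3:2/3

CH:HA = 1/2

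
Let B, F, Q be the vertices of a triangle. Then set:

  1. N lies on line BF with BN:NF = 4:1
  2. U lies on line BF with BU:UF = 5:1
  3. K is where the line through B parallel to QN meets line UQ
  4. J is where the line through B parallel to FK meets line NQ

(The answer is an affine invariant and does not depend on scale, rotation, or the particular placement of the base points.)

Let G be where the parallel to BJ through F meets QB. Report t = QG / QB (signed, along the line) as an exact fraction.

t = -4/21

Choose coordinates B = (0, 0), F = (1, 0), Q = (0, 1).
1. N lies on line BF with BN:NF = 4:1 ⇒ N = (4/5, 0)
2. U lies on line BF with BU:UF = 5:1 ⇒ U = (5/6, 0)
3. K is where the line through B parallel to QN meets line UQ ⇒ K = (-20, 25)
4. J is where the line through B parallel to FK meets line NQ ⇒ J = (84/5, -20)
through F parallel to BJ: direction (84/5, -20); meets QB at G = (0, 25/21)
G = Q + t·(B−Q) with t = -4/21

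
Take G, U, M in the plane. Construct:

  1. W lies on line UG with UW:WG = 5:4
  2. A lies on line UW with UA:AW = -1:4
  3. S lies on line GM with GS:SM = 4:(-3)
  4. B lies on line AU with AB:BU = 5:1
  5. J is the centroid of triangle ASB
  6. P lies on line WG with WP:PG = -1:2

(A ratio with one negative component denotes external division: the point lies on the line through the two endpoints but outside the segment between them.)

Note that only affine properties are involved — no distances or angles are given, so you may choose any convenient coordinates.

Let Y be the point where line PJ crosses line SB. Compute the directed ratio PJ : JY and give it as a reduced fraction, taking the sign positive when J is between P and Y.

PJ:JY = -94/25

Assign G = (0, 0), U = (1, 0), M = (0, 1) — the answer is frame-independent, so this choice is without loss of generality.
1. W lies on line UG with UW:WG = 5:4 ⇒ W = (4/9, 0)
2. A lies on line UW with UA:AW = -1:4 ⇒ A = (32/27, 0)
3. S lies on line GM with GS:SM = 4:(-3) ⇒ S = (0, 4)
4. B lies on line AU with AB:BU = 5:1 ⇒ B = (167/162, 0)
5. J is the centroid of triangle ASB ⇒ J = (359/486, 4/3)
6. P lies on line WG with WP:PG = -1:2 ⇒ P = (8/9, 0)
line PJ meets SB at Y = (11857/15228, 46/47)
J = P + t·(Y−P) with t = 94/69, so PJ:JY = 94/69:-25/69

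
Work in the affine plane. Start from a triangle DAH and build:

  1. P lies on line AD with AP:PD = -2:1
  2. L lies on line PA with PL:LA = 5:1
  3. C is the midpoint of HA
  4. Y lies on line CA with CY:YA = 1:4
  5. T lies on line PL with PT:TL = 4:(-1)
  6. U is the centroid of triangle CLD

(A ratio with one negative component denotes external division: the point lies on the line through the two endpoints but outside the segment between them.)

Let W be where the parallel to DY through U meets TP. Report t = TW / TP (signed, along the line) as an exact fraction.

t = 39/80

Assign D = (0, 0), A = (1, 0), H = (0, 1) — the answer is frame-independent, so this choice is without loss of generality.
1. P lies on line AD with AP:PD = -2:1 ⇒ P = (-1, 0)
2. L lies on line PA with PL:LA = 5:1 ⇒ L = (2/3, 0)
3. C is the midpoint of HA ⇒ C = (1/2, 1/2)
4. Y lies on line CA with CY:YA = 1:4 ⇒ Y = (3/5, 2/5)
5. T lies on line PL with PT:TL = 4:(-1) ⇒ T = (11/9, 0)
6. U is the centroid of triangle CLD ⇒ U = (7/18, 1/6)
through U parallel to DY: direction (3/5, 2/5); meets TP at W = (5/36, 0)
W = T + t·(P−T) with t = 39/80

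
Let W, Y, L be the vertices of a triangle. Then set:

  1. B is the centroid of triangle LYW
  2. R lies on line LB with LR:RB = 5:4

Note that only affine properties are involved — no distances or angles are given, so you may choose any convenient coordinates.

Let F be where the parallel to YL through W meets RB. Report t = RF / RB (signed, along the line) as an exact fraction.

Work in coordinates with W = (0, 0), Y = (1, 0), L = (0, 1).
1. B is the centroid of triangle LYW ⇒ B = (1/3, 1/3)
2. R lies on line LB with LR:RB = 5:4 ⇒ R = (5/27, 17/27)
through W parallel to YL: direction (-1, 1); meets RB at F = (1, -1)
F = R + t·(B−R) with t = 11/2

t = 11/2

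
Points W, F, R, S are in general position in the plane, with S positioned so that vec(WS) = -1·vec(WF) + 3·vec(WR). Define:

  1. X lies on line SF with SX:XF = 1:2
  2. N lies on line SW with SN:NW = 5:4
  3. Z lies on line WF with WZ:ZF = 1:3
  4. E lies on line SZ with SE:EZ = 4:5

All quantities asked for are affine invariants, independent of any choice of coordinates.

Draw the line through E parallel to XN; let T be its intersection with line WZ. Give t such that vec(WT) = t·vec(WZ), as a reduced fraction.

Choose coordinates W = (0, 0), F = (1, 0), R = (0, 1), S = (-1, 3).
1. X lies on line SF with SX:XF = 1:2 ⇒ X = (-1/3, 2)
2. N lies on line SW with SN:NW = 5:4 ⇒ N = (-4/9, 4/3)
3. Z lies on line WF with WZ:ZF = 1:3 ⇒ Z = (1/4, 0)
4. E lies on line SZ with SE:EZ = 4:5 ⇒ E = (-4/9, 5/3)
through E parallel to XN: direction (-1/9, -2/3); meets WZ at T = (-13/18, 0)
T = W + t·(Z−W) with t = -26/9

t = -26/9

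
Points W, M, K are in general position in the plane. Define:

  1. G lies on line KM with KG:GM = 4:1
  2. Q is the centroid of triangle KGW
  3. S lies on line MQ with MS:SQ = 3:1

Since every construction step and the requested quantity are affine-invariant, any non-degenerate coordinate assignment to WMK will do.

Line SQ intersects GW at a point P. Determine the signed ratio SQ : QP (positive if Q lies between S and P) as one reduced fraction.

Assign W = (0, 0), M = (1, 0), K = (0, 1) — the answer is frame-independent, so this choice is without loss of generality.
1. G lies on line KM with KG:GM = 4:1 ⇒ G = (4/5, 1/5)
2. Q is the centroid of triangle KGW ⇒ Q = (4/15, 2/5)
3. S lies on line MQ with MS:SQ = 3:1 ⇒ S = (9/20, 3/10)
line SQ meets GW at P = (24/35, 6/35)
Q = S + t·(P−S) with t = -7/9, so SQ:QP = -7/9:16/9

SQ:QP = -7/16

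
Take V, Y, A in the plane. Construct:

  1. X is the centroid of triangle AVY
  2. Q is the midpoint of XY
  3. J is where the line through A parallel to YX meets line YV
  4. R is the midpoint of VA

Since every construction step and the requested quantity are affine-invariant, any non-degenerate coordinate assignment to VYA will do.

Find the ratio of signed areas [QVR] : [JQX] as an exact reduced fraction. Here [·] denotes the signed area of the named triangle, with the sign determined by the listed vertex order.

[QVR]:[JQX] = 2

Set V = (0, 0), Y = (1, 0), A = (0, 1); any affine frame gives the same invariant.
1. X is the centroid of triangle AVY ⇒ X = (1/3, 1/3)
2. Q is the midpoint of XY ⇒ Q = (2/3, 1/6)
3. J is where the line through A parallel to YX meets line YV ⇒ J = (2, 0)
4. R is the midpoint of VA ⇒ R = (0, 1/2)
2·[QVR] = -1/3, 2·[JQX] = -1/6
[QVR]:[JQX] = -1/3:-1/6 = 2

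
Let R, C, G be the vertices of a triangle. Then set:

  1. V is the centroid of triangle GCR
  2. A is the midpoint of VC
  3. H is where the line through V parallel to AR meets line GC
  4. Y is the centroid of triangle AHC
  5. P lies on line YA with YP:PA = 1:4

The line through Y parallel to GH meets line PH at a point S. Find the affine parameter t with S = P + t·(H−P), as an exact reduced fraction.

t = 2/7

Set R = (0, 0), C = (1, 0), G = (0, 1); any affine frame gives the same invariant.
1. V is the centroid of triangle GCR ⇒ V = (1/3, 1/3)
2. A is the midpoint of VC ⇒ A = (2/3, 1/6)
3. H is where the line through V parallel to AR meets line GC ⇒ H = (3/5, 2/5)
4. Y is the centroid of triangle AHC ⇒ Y = (34/45, 17/90)
5. P lies on line YA with YP:PA = 1:4 ⇒ P = (166/225, 83/450)
through Y parallel to GH: direction (3/5, -3/5); meets PH at S = (44/63, 31/126)
S = P + t·(H−P) with t = 2/7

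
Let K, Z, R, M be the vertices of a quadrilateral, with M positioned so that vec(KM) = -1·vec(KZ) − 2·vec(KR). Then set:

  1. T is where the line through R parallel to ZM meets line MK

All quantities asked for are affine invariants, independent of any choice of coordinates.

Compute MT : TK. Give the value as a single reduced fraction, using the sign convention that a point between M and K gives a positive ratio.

Assign K = (0, 0), Z = (1, 0), R = (0, 1), M = (-1, -2) — the answer is frame-independent, so this choice is without loss of generality.
1. T is where the line through R parallel to ZM meets line MK ⇒ T = (1, 2)
T = M + t·(K−M) with t = 2, so MT:TK = t:(1−t) = 2:-1

MT:TK = -2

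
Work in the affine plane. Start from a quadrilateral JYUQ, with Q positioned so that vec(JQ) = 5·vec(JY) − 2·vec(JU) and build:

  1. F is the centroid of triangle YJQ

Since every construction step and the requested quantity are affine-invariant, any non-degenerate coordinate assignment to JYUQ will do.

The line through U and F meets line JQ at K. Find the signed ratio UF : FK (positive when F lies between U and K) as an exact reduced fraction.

Choose coordinates J = (0, 0), Y = (1, 0), U = (0, 1), Q = (5, -2).
1. F is the centroid of triangle YJQ ⇒ F = (2, -2/3)
line UF meets JQ at K = (30/13, -12/13)
F = U + t·(K−U) with t = 13/15, so UF:FK = 13/15:2/15

UF:FK = 13/2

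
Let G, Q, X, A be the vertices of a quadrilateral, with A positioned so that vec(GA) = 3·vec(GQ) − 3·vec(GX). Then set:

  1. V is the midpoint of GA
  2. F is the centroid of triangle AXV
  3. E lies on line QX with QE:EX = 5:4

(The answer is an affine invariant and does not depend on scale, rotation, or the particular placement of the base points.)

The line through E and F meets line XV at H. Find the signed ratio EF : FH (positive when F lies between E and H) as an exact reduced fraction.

Assign G = (0, 0), Q = (1, 0), X = (0, 1), A = (3, -3) — the answer is frame-independent, so this choice is without loss of generality.
1. V is the midpoint of GA ⇒ V = (3/2, -3/2)
2. F is the centroid of triangle AXV ⇒ F = (3/2, -7/6)
3. E lies on line QX with QE:EX = 5:4 ⇒ E = (4/9, 5/9)
line EF meets XV at H = (-8, 43/3)
F = E + t·(H−E) with t = -1/8, so EF:FH = -1/8:9/8

EF:FH = -1/9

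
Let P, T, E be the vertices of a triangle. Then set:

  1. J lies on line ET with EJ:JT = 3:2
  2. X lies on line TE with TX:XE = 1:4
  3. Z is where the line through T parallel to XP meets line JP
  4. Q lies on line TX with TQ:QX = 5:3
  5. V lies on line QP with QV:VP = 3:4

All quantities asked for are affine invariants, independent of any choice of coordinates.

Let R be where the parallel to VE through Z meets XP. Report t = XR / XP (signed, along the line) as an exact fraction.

t = 112/59

Choose coordinates P = (0, 0), T = (1, 0), E = (0, 1).
1. J lies on line ET with EJ:JT = 3:2 ⇒ J = (3/5, 2/5)
2. X lies on line TE with TX:XE = 1:4 ⇒ X = (4/5, 1/5)
3. Z is where the line through T parallel to XP meets line JP ⇒ Z = (-3/5, -2/5)
4. Q lies on line TX with TQ:QX = 5:3 ⇒ Q = (7/8, 1/8)
5. V lies on line QP with QV:VP = 3:4 ⇒ V = (1/2, 1/14)
through Z parallel to VE: direction (-1/2, 13/14); meets XP at R = (-212/295, -53/295)
R = X + t·(P−X) with t = 112/59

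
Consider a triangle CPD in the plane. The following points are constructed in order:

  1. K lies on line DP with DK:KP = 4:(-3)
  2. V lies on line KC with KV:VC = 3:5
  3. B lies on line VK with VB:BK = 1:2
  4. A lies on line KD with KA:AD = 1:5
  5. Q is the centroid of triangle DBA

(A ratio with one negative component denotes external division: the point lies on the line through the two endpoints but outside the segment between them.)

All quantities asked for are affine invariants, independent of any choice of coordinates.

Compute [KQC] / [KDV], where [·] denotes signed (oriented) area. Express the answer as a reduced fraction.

Work in coordinates with C = (0, 0), P = (1, 0), D = (0, 1).
1. K lies on line DP with DK:KP = 4:(-3) ⇒ K = (4, -3)
2. V lies on line KC with KV:VC = 3:5 ⇒ V = (5/2, -15/8)
3. B lies on line VK with VB:BK = 1:2 ⇒ B = (3, -9/4)
4. A lies on line KD with KA:AD = 1:5 ⇒ A = (10/3, -7/3)
5. Q is the centroid of triangle DBA ⇒ Q = (19/9, -43/36)
2·[KQC] = 14/9, 2·[KDV] = 3/2
[KQC]:[KDV] = 14/9:3/2 = 28/27

[KQC]:[KDV] = 28/27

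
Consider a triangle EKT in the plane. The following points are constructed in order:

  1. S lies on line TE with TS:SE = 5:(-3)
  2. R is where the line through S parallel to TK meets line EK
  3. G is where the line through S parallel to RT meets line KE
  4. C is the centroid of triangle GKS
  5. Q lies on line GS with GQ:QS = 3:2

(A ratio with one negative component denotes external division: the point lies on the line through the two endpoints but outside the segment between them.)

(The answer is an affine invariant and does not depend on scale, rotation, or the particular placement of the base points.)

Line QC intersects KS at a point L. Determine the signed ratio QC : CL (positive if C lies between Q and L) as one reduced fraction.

QC:CL = 1/5

Assign E = (0, 0), K = (1, 0), T = (0, 1) — the answer is frame-independent, so this choice is without loss of generality.
1. S lies on line TE with TS:SE = 5:(-3) ⇒ S = (0, -3/2)
2. R is where the line through S parallel to TK meets line EK ⇒ R = (-3/2, 0)
3. G is where the line through S parallel to RT meets line KE ⇒ G = (9/4, 0)
4. C is the centroid of triangle GKS ⇒ C = (13/12, -1/2)
5. Q lies on line GS with GQ:QS = 3:2 ⇒ Q = (9/10, -9/10)
line QC meets KS at L = (2, 3/2)
C = Q + t·(L−Q) with t = 1/6, so QC:CL = 1/6:5/6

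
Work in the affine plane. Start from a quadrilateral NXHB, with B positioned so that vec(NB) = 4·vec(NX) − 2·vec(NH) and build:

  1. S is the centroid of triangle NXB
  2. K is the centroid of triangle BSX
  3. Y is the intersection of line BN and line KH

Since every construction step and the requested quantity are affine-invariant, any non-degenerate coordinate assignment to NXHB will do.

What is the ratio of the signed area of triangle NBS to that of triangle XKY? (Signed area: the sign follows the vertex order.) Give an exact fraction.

Assign N = (0, 0), X = (1, 0), H = (0, 1), B = (4, -2) — the answer is frame-independent, so this choice is without loss of generality.
1. S is the centroid of triangle NXB ⇒ S = (5/3, -2/3)
2. K is the centroid of triangle BSX ⇒ K = (20/9, -8/9)
3. Y is the intersection of line BN and line KH ⇒ Y = (20/7, -10/7)
2·[NBS] = 2/3, 2·[XKY] = -2/21
[NBS]:[XKY] = 2/3:-2/21 = -7

[NBS]:[XKY] = -7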